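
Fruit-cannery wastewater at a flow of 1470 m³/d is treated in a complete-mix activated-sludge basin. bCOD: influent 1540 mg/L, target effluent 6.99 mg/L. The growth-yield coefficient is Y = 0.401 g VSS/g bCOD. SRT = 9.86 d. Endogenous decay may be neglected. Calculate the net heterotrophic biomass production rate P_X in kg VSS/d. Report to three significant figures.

P_X ≈ 904 kg VSS/d

Since k_d ≈ 0, Y_obs = Y = 0.401 g VSS/g bCOD.
Q·(S₀ − S) = 1470 × (1540 − 6.99) × 10⁻³ = 2254 kg/d removed.
So the net sludge growth is P_X = 0.4010 × 2254 = 903.7 kg VSS/d.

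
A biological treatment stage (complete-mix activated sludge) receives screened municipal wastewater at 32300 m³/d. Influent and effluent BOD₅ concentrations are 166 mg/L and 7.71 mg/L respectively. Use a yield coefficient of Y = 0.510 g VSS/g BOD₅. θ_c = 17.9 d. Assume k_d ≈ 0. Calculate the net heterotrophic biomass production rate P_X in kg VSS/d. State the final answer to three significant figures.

With endogenous decay neglected, the observed yield equals the true yield: Y_obs = Y = 0.510 g VSS/g BOD₅.
Substrate removed = Q·(S₀ − S) = 32300 m³/d × (166 − 7.71) g/m³ = 5.11×10^6 g/d = 5113 kg/d.
P_X = Y_obs · Q(S₀ − S) = 0.5100 × 5113 = 2608 kg VSS/d.

P_X ≈ 2610 kg VSS/d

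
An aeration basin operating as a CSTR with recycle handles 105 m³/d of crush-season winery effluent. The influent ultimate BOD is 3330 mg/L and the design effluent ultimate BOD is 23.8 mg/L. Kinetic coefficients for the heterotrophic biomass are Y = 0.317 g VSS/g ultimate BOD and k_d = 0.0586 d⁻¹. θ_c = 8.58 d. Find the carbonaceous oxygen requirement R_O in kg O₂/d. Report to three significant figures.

R_O ≈ 243 kg O₂/d

Observed yield with endogenous decay: Y_obs = Y / (1 + k_d·θ_c) = 0.317 / (1 + 0.0586 × 8.58) = 0.317 / 1.503 = 0.2109 g VSS/g ultimate BOD.
Substrate removed = Q·(S₀ − S) = 105 m³/d × (3330 − 23.8) g/m³ = 3.47×10^5 g/d = 347.2 kg/d.
Biomass synthesised: P_X = Y_obs × 347.2 = 73.23 kg VSS/d.
Carbonaceous O₂ demand = substrate oxidised − cell-mass equivalent = 347.2 − 1.42 × 73.23 = 243.2 kg O₂/d.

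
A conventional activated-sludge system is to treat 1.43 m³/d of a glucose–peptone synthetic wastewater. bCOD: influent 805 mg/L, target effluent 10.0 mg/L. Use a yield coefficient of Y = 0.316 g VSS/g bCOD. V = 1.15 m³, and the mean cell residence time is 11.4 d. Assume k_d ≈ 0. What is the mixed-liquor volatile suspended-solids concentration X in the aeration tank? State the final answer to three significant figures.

X = Y·Q·ΔS·θ_c / V = 0.316 × 1.43 × (805 − 10.0) × 11.4 / 1.15 = 3561 mg/L.

X ≈ 3560 mg/L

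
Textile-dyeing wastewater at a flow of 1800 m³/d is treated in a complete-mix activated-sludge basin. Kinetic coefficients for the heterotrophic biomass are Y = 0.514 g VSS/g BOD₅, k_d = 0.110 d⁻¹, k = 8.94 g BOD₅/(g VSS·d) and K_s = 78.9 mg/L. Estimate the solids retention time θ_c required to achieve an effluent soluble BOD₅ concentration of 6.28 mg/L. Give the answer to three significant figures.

At the target effluent, Y k S/(K_s+S) = 0.514×8.94×6.28/85.18 = 0.3388 d⁻¹.
1/θ_c = 0.3388 − 0.110 = 0.2288 d⁻¹, so θ_c = 4.371 d.

θ_c ≈ 4.37 d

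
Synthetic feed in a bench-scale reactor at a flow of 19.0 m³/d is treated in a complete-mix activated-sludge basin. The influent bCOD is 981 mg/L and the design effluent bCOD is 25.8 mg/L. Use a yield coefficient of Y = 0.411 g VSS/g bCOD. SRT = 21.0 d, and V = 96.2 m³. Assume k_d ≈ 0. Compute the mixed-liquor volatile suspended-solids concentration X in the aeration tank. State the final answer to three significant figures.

X ≈ 1630 mg/L

Without decay, X = Y Q (S₀−S) θ_c / V = 0.411 × 19.0 × (981 − 25.8) × 21.0 / 96.2 = 1628 mg/L.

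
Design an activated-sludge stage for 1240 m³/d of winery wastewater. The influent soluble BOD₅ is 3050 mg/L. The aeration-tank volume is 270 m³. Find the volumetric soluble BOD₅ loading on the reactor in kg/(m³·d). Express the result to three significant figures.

L_v ≈ 14.0 kg soluble BOD₅/(m³·d)

Applied soluble BOD₅ load per unit volume = Q·S₀/V = (1240 × 3050/1000)/270.0 = 14.01 kg soluble BOD₅·m⁻³·d⁻¹.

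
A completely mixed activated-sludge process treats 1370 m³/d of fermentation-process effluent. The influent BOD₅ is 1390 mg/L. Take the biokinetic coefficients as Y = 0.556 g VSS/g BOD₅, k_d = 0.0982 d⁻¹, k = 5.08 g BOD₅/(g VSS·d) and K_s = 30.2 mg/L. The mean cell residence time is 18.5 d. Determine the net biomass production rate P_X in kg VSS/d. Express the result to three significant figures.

P_X ≈ 375 kg VSS/d

From the Monod/SRT balance for a CMAS, S = K_s·(1+k_d θ_c)/[θ_c·(Y k − k_d) − 1] = 30.2 × (1 + 0.0982 × 18.5) / [18.5 × (0.556 × 5.08 − 0.0982) − 1] = 85.06 / 49.44 = 1.721 mg/L.
Correct the yield for decay: Y_obs = Y/(1 + k_d θ_c) = 0.556 / (1 + 0.0982 × 18.5) = 0.556 / 2.817 = 0.1974.
Substrate removed = Q·(S₀ − S) = 1370 m³/d × (1390 − 1.72) g/m³ = 1.9×10^6 g/d = 1902 kg/d.
Net biomass production P_X = Y_obs × Q·(S₀ − S) = 0.1974 × 1902 = 375.4 kg VSS/d.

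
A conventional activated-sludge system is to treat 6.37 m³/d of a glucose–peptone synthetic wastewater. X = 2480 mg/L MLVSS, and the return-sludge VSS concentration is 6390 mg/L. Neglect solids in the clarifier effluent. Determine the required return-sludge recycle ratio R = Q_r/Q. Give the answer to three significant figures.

R ≈ 0.634

R = Q_r/Q = X/(X_r − X) = 2480 / (6390 − 2480) = 0.6343.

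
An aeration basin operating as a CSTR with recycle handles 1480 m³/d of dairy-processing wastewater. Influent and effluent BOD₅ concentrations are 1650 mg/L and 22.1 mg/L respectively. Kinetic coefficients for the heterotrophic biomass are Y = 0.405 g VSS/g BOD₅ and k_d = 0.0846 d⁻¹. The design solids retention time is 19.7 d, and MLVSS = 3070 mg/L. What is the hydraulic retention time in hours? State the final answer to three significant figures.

τ ≈ 38.1 h

From the SRT design equation V = Y Q (S₀−S) θ_c / [X (1 + k_d θ_c)] = 0.405 × 1480 × (1650 − 22.1) × 19.7 / [3070 × (1 + 0.0846 × 19.7)] = 1.92×10^7 / 8187 = 2348 m³.
τ = V/Q = 2348/1480 = 1.587 d, or 38.08 h.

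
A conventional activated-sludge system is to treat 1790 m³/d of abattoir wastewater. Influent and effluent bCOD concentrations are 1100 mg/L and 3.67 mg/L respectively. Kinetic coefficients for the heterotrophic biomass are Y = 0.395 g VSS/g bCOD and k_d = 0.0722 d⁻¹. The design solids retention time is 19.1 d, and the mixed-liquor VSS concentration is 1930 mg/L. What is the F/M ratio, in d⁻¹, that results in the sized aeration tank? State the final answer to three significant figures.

F/M ≈ 0.316 d⁻¹

From the SRT design equation V = Y Q (S₀−S) θ_c / [X (1 + k_d θ_c)] = 0.395 × 1790 × (1100 − 3.67) × 19.1 / [1930 × (1 + 0.0722 × 19.1)] = 1.48×10^7 / 4592 = 3225 m³.
Food-to-microorganism ratio F/M = Q S₀ / (V X) = 1790 × 1100 / (3225 × 1930) = 0.3164 d⁻¹.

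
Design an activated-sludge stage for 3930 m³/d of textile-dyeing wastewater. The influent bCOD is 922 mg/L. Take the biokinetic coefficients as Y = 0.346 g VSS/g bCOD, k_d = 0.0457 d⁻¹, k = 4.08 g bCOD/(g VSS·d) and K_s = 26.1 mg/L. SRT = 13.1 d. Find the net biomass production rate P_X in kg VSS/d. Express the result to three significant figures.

P_X ≈ 782 kg VSS/d

For a completely mixed reactor with recycle the Lawrence–McCarty relation gives S = K_s·(1 + k_d·θ_c) / [θ_c·(Y·k − k_d) − 1] = 26.1 × (1 + 0.0457 × 13.1) / [13.1 × (0.346 × 4.08 − 0.0457) − 1] = 41.73 / 16.89 = 2.470 mg/L.
Observed yield with endogenous decay: Y_obs = Y / (1 + k_d·θ_c) = 0.346 / (1 + 0.0457 × 13.1) = 0.346 / 1.599 = 0.2164 g VSS/g bCOD.
ΔS = 922 − 2.47 = 919.5 mg/L, so the substrate removal rate is 3930 × 919.5/1000 = 3614 kg bCOD/d.
So the net sludge growth is P_X = 0.2164 × 3614 = 782.1 kg VSS/d.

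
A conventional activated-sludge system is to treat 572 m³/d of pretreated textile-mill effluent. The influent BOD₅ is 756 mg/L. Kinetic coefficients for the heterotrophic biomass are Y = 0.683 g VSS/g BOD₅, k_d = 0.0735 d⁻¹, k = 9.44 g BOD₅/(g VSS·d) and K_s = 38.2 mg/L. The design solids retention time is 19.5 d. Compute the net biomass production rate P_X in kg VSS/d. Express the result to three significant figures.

P_X ≈ 121 kg VSS/d

From the Monod/SRT balance for a CMAS, S = K_s·(1+k_d θ_c)/[θ_c·(Y k − k_d) − 1] = 38.2 × (1 + 0.0735 × 19.5) / [19.5 × (0.683 × 9.44 − 0.0735) − 1] = 92.95 / 123.3 = 0.7539 mg/L.
Correct the yield for decay: Y_obs = Y/(1 + k_d θ_c) = 0.683 / (1 + 0.0735 × 19.5) = 0.683 / 2.433 = 0.2807.
ΔS = 756 − 0.754 = 755.2 mg/L, so the substrate removal rate is 572 × 755.2/1000 = 432.0 kg BOD₅/d.
P_X = Y_obs · Q(S₀ − S) = 0.2807 × 432.0 = 121.3 kg VSS/d.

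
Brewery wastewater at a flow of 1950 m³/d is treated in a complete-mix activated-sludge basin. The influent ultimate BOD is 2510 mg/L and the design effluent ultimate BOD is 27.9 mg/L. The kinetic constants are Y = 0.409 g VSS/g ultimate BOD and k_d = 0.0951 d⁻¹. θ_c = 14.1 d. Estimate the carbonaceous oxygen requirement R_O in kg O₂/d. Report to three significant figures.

Observed yield with endogenous decay: Y_obs = Y / (1 + k_d·θ_c) = 0.409 / (1 + 0.0951 × 14.1) = 0.409 / 2.341 = 0.1747 g VSS/g ultimate BOD.
Mass of ultimate BOD removed per day: Q(S₀ − S) = 1950 × 2482 g/m³ = 4840 kg/d.
P_X = Y_obs·Q·(S₀ − S) = 0.1747 × 4840 = 845.7 kg VSS/d.
Carbonaceous O₂ demand = substrate oxidised − cell-mass equivalent = 4840 − 1.42 × 845.7 = 3639 kg O₂/d.

R_O ≈ 3640 kg O₂/d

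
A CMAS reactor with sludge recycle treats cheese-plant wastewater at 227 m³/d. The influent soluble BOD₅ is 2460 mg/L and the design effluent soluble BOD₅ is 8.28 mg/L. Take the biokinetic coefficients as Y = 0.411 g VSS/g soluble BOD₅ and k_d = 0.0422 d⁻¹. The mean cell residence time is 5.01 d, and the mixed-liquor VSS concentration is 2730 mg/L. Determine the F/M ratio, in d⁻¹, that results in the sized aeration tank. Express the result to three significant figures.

F/M ≈ 0.590 d⁻¹

Rearranging the biomass balance for a CMAS with decay, V = Y·Q·ΔS·θ_c / [X·(1+k_d θ_c)] = 0.411 × 227 × (2460 − 8.28) × 5.01 / [2730 × (1 + 0.0422 × 5.01)] = 1.15×10^6 / 3307 = 346.5 m³.
F/M = applied load / biomass = Q·S₀/(V·X) = 227 × 2460 / (346.5 × 2730) = 0.5903 d⁻¹.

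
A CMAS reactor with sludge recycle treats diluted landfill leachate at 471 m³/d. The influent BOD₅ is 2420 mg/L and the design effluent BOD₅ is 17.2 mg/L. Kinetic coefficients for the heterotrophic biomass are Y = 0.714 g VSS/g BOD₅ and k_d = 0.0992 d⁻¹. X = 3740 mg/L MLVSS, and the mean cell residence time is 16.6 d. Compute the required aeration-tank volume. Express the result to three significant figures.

From the SRT design equation V = Y Q (S₀−S) θ_c / [X (1 + k_d θ_c)] = 0.714 × 471 × (2420 − 17.2) × 16.6 / [3740 × (1 + 0.0992 × 16.6)] = 1.34×10^7 / 9899 = 1355 m³.

V ≈ 1360 m³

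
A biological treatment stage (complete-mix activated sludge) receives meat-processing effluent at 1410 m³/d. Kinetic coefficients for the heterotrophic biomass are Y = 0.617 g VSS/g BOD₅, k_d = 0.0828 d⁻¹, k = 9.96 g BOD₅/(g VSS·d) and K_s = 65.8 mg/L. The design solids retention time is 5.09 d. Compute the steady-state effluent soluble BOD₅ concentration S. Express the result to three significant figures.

From the Monod/SRT balance for a CMAS, S = K_s·(1+k_d θ_c)/[θ_c·(Y k − k_d) − 1] = 65.8 × (1 + 0.0828 × 5.09) / [5.09 × (0.617 × 9.96 − 0.0828) − 1] = 93.53 / 29.86 = 3.133 mg/L.

S ≈ 3.13 mg/L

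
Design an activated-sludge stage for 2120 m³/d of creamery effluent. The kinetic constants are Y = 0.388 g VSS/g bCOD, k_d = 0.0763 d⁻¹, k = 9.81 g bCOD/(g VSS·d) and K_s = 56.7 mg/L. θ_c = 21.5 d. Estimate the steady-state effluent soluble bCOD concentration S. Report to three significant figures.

S ≈ 1.89 mg/L

For a completely mixed reactor with recycle the Lawrence–McCarty relation gives S = K_s·(1 + k_d·θ_c) / [θ_c·(Y·k − k_d) − 1] = 56.7 × (1 + 0.0763 × 21.5) / [21.5 × (0.388 × 9.81 − 0.0763) − 1] = 149.7 / 79.19 = 1.890 mg/L.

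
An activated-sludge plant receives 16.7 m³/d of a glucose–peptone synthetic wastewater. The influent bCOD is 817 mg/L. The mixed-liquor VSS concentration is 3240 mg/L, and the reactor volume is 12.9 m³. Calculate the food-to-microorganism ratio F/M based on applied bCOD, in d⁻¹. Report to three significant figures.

F/M ≈ 0.326 d⁻¹

Food-to-microorganism ratio F/M = Q S₀ / (V X) = 16.7 × 817 / (12.90 × 3240) = 0.3264 d⁻¹.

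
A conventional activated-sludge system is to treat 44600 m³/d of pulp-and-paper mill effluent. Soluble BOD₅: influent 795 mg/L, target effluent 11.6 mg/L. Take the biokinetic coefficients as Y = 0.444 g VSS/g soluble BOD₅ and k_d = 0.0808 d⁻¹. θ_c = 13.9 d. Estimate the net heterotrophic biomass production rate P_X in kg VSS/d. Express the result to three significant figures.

P_X ≈ 7310 kg VSS/d

The observed yield is Y_obs = Y/(1 + k_d·θ_c) = 0.444 / (1 + 0.0808 × 13.9) = 0.444 / 2.123 = 0.2091 g VSS per g soluble BOD₅ removed.
Mass of soluble BOD₅ removed per day: Q(S₀ − S) = 44600 × 783.4 g/m³ = 34940 kg/d.
Biomass produced: P_X = Y_obs·Q·ΔS = 0.2091 × 34940 ≈ 7307 kg VSS/d.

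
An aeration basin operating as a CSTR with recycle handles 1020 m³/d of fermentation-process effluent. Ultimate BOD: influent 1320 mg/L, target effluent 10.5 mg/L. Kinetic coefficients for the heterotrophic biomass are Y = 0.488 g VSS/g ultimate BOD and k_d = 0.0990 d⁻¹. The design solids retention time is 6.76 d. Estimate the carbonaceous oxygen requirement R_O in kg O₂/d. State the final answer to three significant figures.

The observed yield is Y_obs = Y/(1 + k_d·θ_c) = 0.488 / (1 + 0.0990 × 6.76) = 0.488 / 1.669 = 0.2923 g VSS per g ultimate BOD removed.
Q·(S₀ − S) = 1020 × (1320 − 10.5) × 10⁻³ = 1336 kg/d removed.
Net sludge production P_X = 0.2923 × 1336 = 390.5 kg VSS/d.
Carbonaceous O₂ demand = substrate oxidised − cell-mass equivalent = 1336 − 1.42 × 390.5 = 781.2 kg O₂/d.

R_O ≈ 781 kg O₂/d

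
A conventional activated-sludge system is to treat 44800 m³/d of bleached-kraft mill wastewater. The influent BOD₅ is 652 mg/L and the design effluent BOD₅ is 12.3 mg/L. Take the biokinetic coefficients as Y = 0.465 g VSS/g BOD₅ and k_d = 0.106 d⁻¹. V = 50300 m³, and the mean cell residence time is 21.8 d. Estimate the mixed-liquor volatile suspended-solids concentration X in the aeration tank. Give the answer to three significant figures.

X = Y·Q·ΔS·θ_c / [V·(1 + k_d θ_c)] = 0.465 × 44800 × (652 − 12.3) × 21.8 / [50300 × (1 + 0.106 × 21.8)] = 1744 mg/L.

X ≈ 1740 mg/L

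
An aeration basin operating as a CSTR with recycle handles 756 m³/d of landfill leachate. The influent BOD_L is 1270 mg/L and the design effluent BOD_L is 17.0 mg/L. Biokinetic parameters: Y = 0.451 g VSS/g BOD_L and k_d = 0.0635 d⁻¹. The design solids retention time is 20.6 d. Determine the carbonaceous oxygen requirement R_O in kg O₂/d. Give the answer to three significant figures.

R_O ≈ 684 kg O₂/d

Observed yield with endogenous decay: Y_obs = Y / (1 + k_d·θ_c) = 0.451 / (1 + 0.0635 × 20.6) = 0.451 / 2.308 = 0.1954 g VSS/g BOD_L.
Substrate removed = Q·(S₀ − S) = 756 m³/d × (1270 − 17.0) g/m³ = 9.47×10^5 g/d = 947.3 kg/d.
P_X = Y_obs·Q·(S₀ − S) = 0.1954 × 947.3 = 185.1 kg VSS/d.
Carbonaceous O₂ demand = substrate oxidised − cell-mass equivalent = 947.3 − 1.42 × 185.1 = 684.4 kg O₂/d.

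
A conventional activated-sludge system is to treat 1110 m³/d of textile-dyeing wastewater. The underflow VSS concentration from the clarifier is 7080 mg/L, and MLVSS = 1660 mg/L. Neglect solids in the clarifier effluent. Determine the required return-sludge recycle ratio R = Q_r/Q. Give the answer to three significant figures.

Mass balance around the secondary clarifier (neglecting effluent solids): R = X / (X_r − X) = 1660 / (7080 − 1660) = 0.3063.

R ≈ 0.306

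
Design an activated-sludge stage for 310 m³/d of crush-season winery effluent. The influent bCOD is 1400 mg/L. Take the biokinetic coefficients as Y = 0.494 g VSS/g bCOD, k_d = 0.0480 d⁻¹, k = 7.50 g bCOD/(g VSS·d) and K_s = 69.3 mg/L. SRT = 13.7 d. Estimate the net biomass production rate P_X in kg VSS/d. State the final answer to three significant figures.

From the Monod/SRT balance for a CMAS, S = K_s·(1+k_d θ_c)/[θ_c·(Y k − k_d) − 1] = 69.3 × (1 + 0.0480 × 13.7) / [13.7 × (0.494 × 7.50 − 0.0480) − 1] = 114.9 / 49.10 = 2.340 mg/L.
Y_obs = Y / (1 + k_d θ_c) = 0.494 / (1 + 0.0480 × 13.7) = 0.494 / 1.658 = 0.2980.
Q·(S₀ − S) = 310 × (1400 − 2.34) × 10⁻³ = 433.3 kg/d removed.
Net biomass production P_X = Y_obs × Q·(S₀ − S) = 0.2980 × 433.3 = 129.1 kg VSS/d.

P_X ≈ 129 kg VSS/d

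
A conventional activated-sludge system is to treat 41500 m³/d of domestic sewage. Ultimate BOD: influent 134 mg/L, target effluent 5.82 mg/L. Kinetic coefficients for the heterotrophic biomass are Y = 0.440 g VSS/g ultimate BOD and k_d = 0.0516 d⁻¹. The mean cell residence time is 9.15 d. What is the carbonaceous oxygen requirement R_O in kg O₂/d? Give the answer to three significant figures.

The observed yield is Y_obs = Y/(1 + k_d·θ_c) = 0.440 / (1 + 0.0516 × 9.15) = 0.440 / 1.472 = 0.2989 g VSS per g ultimate BOD removed.
ΔS = 134 − 5.82 = 128.2 mg/L, so the substrate removal rate is 41500 × 128.2/1000 = 5319 kg ultimate BOD/d.
Biomass synthesised: P_X = Y_obs × 5319 = 1590 kg VSS/d.
Carbonaceous O₂ demand = substrate oxidised − cell-mass equivalent = 5319 − 1.42 × 1590 = 3062 kg O₂/d.

R_O ≈ 3060 kg O₂/d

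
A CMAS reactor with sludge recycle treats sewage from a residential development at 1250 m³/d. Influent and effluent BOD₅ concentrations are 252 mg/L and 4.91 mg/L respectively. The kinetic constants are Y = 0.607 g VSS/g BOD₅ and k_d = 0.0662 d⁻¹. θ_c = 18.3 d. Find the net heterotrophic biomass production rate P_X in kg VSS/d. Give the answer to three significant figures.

P_X ≈ 84.8 kg VSS/d

Correct the yield for decay: Y_obs = Y/(1 + k_d θ_c) = 0.607 / (1 + 0.0662 × 18.3) = 0.607 / 2.211 = 0.2745.
Q·(S₀ − S) = 1250 × (252 − 4.91) × 10⁻³ = 308.9 kg/d removed.
So the net sludge growth is P_X = 0.2745 × 308.9 = 84.78 kg VSS/d.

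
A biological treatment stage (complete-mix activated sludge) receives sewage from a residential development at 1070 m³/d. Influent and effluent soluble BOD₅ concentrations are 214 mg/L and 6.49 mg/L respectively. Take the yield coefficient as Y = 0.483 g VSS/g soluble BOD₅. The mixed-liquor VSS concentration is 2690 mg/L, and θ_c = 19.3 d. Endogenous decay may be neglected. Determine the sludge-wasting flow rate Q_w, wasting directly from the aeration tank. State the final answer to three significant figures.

Q_w ≈ 39.9 m³/d

Biomass mass balance (decay neglected): V·X = Y·Q·(S₀ − S)·θ_c, so V = 0.483 × 1070 × (214 − 6.49) × 19.3 / 2690 = 769.4 m³.
For wasting at MLVSS concentration, Q_w = V/θ_c = 769.4/19.3 = 39.87 m³/d.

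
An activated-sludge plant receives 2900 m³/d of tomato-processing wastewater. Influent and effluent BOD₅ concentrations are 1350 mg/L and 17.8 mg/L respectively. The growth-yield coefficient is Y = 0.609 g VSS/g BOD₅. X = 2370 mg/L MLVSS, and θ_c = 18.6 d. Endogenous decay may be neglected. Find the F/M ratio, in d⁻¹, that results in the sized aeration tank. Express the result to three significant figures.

With k_d = 0 the design equation reduces to V = Y Q (S₀−S) θ_c / X = 0.609 × 2900 × (1350 − 17.8) × 18.6 / 2370 = 18465 m³.
Food-to-microorganism ratio F/M = Q S₀ / (V X) = 2900 × 1350 / (18465 × 2370) = 0.08946 d⁻¹.

F/M ≈ 0.0895 d⁻¹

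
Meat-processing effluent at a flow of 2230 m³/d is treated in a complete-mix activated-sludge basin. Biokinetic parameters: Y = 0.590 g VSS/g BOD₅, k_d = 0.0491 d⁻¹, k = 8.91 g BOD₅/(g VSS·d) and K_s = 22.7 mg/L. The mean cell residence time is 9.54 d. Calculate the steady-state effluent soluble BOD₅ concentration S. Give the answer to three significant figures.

For a completely mixed reactor with recycle the Lawrence–McCarty relation gives S = K_s·(1 + k_d·θ_c) / [θ_c·(Y·k − k_d) − 1] = 22.7 × (1 + 0.0491 × 9.54) / [9.54 × (0.590 × 8.91 − 0.0491) − 1] = 33.33 / 48.68 = 0.6847 mg/L.

S ≈ 0.685 mg/L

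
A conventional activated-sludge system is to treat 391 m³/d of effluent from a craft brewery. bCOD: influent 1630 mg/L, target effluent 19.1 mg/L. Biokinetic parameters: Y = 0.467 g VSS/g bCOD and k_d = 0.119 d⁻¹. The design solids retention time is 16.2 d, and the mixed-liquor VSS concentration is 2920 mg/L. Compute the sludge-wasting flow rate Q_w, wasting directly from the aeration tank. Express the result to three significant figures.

Rearranging the biomass balance for a CMAS with decay, V = Y·Q·ΔS·θ_c / [X·(1+k_d θ_c)] = 0.467 × 391 × (1630 − 19.1) × 16.2 / [2920 × (1 + 0.119 × 16.2)] = 4.77×10^6 / 8549 = 557.4 m³.
With mixed-liquor wasting, θ_c = V/Q_w, so Q_w = V/θ_c = 557.4/16.2 = 34.41 m³/d.

Q_w ≈ 34.4 m³/d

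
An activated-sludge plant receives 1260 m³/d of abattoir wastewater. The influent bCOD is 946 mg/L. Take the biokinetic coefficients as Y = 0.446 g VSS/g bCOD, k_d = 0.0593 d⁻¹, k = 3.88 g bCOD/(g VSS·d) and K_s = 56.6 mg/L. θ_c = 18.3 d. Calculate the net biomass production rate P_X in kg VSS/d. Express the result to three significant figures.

P_X ≈ 254 kg VSS/d

From the Monod/SRT balance for a CMAS, S = K_s·(1+k_d θ_c)/[θ_c·(Y k − k_d) − 1] = 56.6 × (1 + 0.0593 × 18.3) / [18.3 × (0.446 × 3.88 − 0.0593) − 1] = 118.0 / 29.58 = 3.990 mg/L.
Observed yield with endogenous decay: Y_obs = Y / (1 + k_d·θ_c) = 0.446 / (1 + 0.0593 × 18.3) = 0.446 / 2.085 = 0.2139 g VSS/g bCOD.
Mass of bCOD removed per day: Q(S₀ − S) = 1260 × 942.0 g/m³ = 1187 kg/d.
So the net sludge growth is P_X = 0.2139 × 1187 = 253.9 kg VSS/d.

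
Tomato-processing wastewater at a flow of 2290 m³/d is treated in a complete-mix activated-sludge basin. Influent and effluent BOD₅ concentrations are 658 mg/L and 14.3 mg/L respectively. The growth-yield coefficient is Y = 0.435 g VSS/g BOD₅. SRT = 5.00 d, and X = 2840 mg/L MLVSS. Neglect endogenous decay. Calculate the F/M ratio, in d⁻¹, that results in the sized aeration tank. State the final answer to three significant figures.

F/M ≈ 0.470 d⁻¹

With k_d = 0 the design equation reduces to V = Y Q (S₀−S) θ_c / X = 0.435 × 2290 × (658 − 14.3) × 5.00 / 2840 = 1129 m³.
F/M = applied load / biomass = Q·S₀/(V·X) = 2290 × 658 / (1129 × 2840) = 0.4700 d⁻¹.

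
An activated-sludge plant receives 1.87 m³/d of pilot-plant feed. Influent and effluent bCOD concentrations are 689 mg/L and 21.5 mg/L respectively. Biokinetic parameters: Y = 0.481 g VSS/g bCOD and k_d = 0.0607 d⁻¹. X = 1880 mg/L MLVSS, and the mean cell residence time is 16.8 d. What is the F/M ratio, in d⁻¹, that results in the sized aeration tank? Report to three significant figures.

Steady-state biomass mass balance: V·X·(1 + k_d·θ_c) = Y·Q·(S₀ − S)·θ_c, so V = 0.481 × 1.87 × (689 − 21.5) × 16.8 / [1880 × (1 + 0.0607 × 16.8)] = 1.01×10^4 / 3797 = 2.656 m³.
F/M = Q·S₀ / (V·X) = 1.87 × 689 / (2.656 × 1880) = 0.2580 g bCOD·(g VSS·d)⁻¹.

F/M ≈ 0.258 d⁻¹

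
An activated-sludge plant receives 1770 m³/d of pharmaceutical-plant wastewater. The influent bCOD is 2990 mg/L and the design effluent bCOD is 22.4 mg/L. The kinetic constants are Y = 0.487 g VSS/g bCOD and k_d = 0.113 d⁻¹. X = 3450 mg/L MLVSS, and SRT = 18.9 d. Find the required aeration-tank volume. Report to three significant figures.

V ≈ 4470 m³

Steady-state biomass mass balance: V·X·(1 + k_d·θ_c) = Y·Q·(S₀ − S)·θ_c, so V = 0.487 × 1770 × (2990 − 22.4) × 18.9 / [3450 × (1 + 0.113 × 18.9)] = 4.83×10^7 / 10818 = 4469 m³.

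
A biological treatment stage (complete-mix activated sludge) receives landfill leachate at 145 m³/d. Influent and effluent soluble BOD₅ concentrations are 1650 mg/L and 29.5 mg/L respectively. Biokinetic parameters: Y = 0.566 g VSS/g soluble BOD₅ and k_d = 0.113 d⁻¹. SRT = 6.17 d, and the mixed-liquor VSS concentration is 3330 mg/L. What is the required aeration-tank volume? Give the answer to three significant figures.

From the SRT design equation V = Y Q (S₀−S) θ_c / [X (1 + k_d θ_c)] = 0.566 × 145 × (1650 − 29.5) × 6.17 / [3330 × (1 + 0.113 × 6.17)] = 8.21×10^5 / 5652 = 145.2 m³.

V ≈ 145 m³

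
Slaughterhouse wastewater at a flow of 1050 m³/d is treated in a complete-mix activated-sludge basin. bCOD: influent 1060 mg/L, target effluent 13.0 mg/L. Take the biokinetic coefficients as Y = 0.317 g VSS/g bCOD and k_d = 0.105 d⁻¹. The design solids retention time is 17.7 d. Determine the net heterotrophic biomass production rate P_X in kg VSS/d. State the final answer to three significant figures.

P_X ≈ 122 kg VSS/d

Observed yield with endogenous decay: Y_obs = Y / (1 + k_d·θ_c) = 0.317 / (1 + 0.105 × 17.7) = 0.317 / 2.858 = 0.1109 g VSS/g bCOD.
Mass of bCOD removed per day: Q(S₀ − S) = 1050 × 1047 g/m³ = 1099 kg/d.
So the net sludge growth is P_X = 0.1109 × 1099 = 121.9 kg VSS/d.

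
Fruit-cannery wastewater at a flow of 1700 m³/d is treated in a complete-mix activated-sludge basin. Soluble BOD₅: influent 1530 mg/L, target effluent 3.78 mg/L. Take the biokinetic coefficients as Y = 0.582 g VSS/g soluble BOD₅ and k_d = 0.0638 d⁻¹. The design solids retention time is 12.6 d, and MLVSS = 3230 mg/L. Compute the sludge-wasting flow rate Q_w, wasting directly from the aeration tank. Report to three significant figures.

Q_w ≈ 259 m³/d

Rearranging the biomass balance for a CMAS with decay, V = Y·Q·ΔS·θ_c / [X·(1+k_d θ_c)] = 0.582 × 1700 × (1530 − 3.78) × 12.6 / [3230 × (1 + 0.0638 × 12.6)] = 1.9×10^7 / 5827 = 3265 m³.
With mixed-liquor wasting, θ_c = V/Q_w, so Q_w = V/θ_c = 3265/12.6 = 259.2 m³/d.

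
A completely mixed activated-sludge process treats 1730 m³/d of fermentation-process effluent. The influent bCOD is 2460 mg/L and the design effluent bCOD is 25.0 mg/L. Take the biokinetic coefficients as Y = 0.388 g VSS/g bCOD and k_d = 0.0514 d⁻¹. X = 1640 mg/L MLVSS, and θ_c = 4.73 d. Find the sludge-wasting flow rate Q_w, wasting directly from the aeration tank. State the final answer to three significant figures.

Rearranging the biomass balance for a CMAS with decay, V = Y·Q·ΔS·θ_c / [X·(1+k_d θ_c)] = 0.388 × 1730 × (2460 − 25.0) × 4.73 / [1640 × (1 + 0.0514 × 4.73)] = 7.73×10^6 / 2039 = 3792 m³.
With mixed-liquor wasting, θ_c = V/Q_w, so Q_w = V/θ_c = 3792/4.73 = 801.7 m³/d.

Q_w ≈ 802 m³/d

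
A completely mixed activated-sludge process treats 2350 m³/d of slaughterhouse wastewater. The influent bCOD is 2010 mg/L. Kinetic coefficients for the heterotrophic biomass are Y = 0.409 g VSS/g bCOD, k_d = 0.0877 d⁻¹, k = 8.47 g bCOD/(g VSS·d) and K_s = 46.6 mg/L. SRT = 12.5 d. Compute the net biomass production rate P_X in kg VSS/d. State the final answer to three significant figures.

Effluent substrate depends only on kinetics and SRT: S = K_s(1 + k_d θ_c) / [θ_c(Yk − k_d) − 1] = 46.6 × (1 + 0.0877 × 12.5) / [12.5 × (0.409 × 8.47 − 0.0877) − 1] = 97.69 / 41.21 = 2.371 mg/L.
Observed yield with endogenous decay: Y_obs = Y / (1 + k_d·θ_c) = 0.409 / (1 + 0.0877 × 12.5) = 0.409 / 2.096 = 0.1951 g VSS/g bCOD.
ΔS = 2010 − 2.37 = 2008 mg/L, so the substrate removal rate is 2350 × 2008/1000 = 4718 kg bCOD/d.
P_X = Y_obs · Q(S₀ − S) = 0.1951 × 4718 = 920.5 kg VSS/d.

P_X ≈ 921 kg VSS/d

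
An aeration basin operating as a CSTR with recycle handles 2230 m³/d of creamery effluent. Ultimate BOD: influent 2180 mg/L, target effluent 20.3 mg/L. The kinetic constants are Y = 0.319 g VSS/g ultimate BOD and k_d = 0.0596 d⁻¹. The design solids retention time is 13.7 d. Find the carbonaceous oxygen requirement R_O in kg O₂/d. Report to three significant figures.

R_O ≈ 3620 kg O₂/d

The observed yield is Y_obs = Y/(1 + k_d·θ_c) = 0.319 / (1 + 0.0596 × 13.7) = 0.319 / 1.817 = 0.1756 g VSS per g ultimate BOD removed.
ΔS = 2180 − 20.3 = 2160 mg/L, so the substrate removal rate is 2230 × 2160/1000 = 4816 kg ultimate BOD/d.
Net sludge production P_X = 0.1756 × 4816 = 845.8 kg VSS/d.
R_O = Q·ΔS − 1.42 P_X = 4816 − 1201 = 3615 kg O₂/d.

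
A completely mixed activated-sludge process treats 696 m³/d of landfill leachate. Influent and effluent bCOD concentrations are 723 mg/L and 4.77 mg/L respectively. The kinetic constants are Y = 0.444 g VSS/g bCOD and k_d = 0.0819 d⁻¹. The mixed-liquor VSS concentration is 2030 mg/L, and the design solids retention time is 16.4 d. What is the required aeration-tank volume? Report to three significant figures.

Rearranging the biomass balance for a CMAS with decay, V = Y·Q·ΔS·θ_c / [X·(1+k_d θ_c)] = 0.444 × 696 × (723 − 4.77) × 16.4 / [2030 × (1 + 0.0819 × 16.4)] = 3.64×10^6 / 4757 = 765.2 m³.

V ≈ 765 m³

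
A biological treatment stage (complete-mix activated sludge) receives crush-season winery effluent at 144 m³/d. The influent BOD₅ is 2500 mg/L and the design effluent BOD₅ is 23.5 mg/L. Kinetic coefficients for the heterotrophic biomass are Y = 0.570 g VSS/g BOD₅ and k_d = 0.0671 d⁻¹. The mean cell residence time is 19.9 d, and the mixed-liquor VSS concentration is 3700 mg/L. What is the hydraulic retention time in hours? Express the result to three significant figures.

Rearranging the biomass balance for a CMAS with decay, V = Y·Q·ΔS·θ_c / [X·(1+k_d θ_c)] = 0.570 × 144 × (2500 − 23.5) × 19.9 / [3700 × (1 + 0.0671 × 19.9)] = 4.05×10^6 / 8641 = 468.2 m³.
Hydraulic retention time τ = V/Q = 468.2 / 144 = 3.251 d = 78.03 h.

τ ≈ 78.0 h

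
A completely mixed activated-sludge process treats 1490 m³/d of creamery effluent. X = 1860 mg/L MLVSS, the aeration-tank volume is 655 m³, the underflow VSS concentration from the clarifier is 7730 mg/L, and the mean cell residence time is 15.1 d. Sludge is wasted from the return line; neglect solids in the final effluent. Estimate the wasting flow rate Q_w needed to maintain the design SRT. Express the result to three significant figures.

Q_w ≈ 10.4 m³/d

Wasting from the return line (neglecting effluent solids): Q_w = V·X / (θ_c·X_r) = 655.0 × 1860 / (15.1 × 7730) = 10.44 m³/d.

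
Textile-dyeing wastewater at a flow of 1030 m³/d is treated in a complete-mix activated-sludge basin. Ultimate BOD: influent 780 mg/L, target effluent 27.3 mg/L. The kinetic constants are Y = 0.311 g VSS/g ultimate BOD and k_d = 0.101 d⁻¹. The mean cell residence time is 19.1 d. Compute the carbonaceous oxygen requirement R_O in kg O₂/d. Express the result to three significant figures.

R_O ≈ 658 kg O₂/d

Observed yield with endogenous decay: Y_obs = Y / (1 + k_d·θ_c) = 0.311 / (1 + 0.101 × 19.1) = 0.311 / 2.929 = 0.1062 g VSS/g ultimate BOD.
Q·(S₀ − S) = 1030 × (780 − 27.3) × 10⁻³ = 775.3 kg/d removed.
P_X = Y_obs·Q·(S₀ − S) = 0.1062 × 775.3 = 82.32 kg VSS/d.
R_O = Q·ΔS − 1.42 P_X = 775.3 − 116.9 = 658.4 kg O₂/d.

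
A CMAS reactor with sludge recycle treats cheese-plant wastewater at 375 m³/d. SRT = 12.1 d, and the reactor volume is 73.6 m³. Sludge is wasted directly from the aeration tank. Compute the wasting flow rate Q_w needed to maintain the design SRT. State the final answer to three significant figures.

Q_w ≈ 6.08 m³/d

Wasting from the aeration tank: Q_w = V / θ_c = 73.60 / 12.1 = 6.083 m³/d.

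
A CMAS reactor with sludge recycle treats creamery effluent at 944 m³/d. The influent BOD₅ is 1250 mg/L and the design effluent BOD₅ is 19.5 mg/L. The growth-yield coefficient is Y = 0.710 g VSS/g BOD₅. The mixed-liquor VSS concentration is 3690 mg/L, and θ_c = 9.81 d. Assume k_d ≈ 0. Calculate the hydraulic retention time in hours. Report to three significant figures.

Biomass mass balance (decay neglected): V·X = Y·Q·(S₀ − S)·θ_c, so V = 0.710 × 944 × (1250 − 19.5) × 9.81 / 3690 = 2193 m³.
HRT = V/Q = 2193 m³ / 944 m³·d⁻¹ = 2.323 d × 24 = 55.74 h.

τ ≈ 55.7 h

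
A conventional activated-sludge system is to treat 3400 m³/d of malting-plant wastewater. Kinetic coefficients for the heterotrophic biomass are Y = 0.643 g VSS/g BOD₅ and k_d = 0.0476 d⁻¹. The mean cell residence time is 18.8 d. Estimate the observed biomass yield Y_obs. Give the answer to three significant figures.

Y_obs ≈ 0.339 g VSS/g BOD₅

Y_obs = Y / (1 + k_d θ_c) = 0.643 / (1 + 0.0476 × 18.8) = 0.643 / 1.895 = 0.3393.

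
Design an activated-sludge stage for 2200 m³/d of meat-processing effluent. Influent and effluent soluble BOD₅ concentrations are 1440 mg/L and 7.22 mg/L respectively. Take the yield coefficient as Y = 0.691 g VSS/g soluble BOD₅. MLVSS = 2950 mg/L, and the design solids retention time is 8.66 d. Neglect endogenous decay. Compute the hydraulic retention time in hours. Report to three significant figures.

τ ≈ 69.8 h

Biomass mass balance (decay neglected): V·X = Y·Q·(S₀ − S)·θ_c, so V = 0.691 × 2200 × (1440 − 7.22) × 8.66 / 2950 = 6394 m³.
τ = V/Q = 6394/2200 = 2.906 d, or 69.75 h.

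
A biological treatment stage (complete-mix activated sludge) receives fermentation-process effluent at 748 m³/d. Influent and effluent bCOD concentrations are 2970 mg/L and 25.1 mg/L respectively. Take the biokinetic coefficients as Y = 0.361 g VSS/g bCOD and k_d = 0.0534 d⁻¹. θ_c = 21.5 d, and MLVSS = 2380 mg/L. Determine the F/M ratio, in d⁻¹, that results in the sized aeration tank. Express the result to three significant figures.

F/M ≈ 0.279 d⁻¹

From the SRT design equation V = Y Q (S₀−S) θ_c / [X (1 + k_d θ_c)] = 0.361 × 748 × (2970 − 25.1) × 21.5 / [2380 × (1 + 0.0534 × 21.5)] = 1.71×10^7 / 5112 = 3344 m³.
F/M = Q·S₀ / (V·X) = 748 × 2970 / (3344 × 2380) = 0.2791 g bCOD·(g VSS·d)⁻¹.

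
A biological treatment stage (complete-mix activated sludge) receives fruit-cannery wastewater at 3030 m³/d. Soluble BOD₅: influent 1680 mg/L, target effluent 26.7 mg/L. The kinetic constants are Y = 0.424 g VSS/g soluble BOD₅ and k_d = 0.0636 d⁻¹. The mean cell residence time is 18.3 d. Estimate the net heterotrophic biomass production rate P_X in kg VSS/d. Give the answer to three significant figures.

P_X ≈ 982 kg VSS/d

Correct the yield for decay: Y_obs = Y/(1 + k_d θ_c) = 0.424 / (1 + 0.0636 × 18.3) = 0.424 / 2.164 = 0.1959.
Q·(S₀ − S) = 3030 × (1680 − 26.7) × 10⁻³ = 5009 kg/d removed.
So the net sludge growth is P_X = 0.1959 × 5009 = 981.6 kg VSS/d.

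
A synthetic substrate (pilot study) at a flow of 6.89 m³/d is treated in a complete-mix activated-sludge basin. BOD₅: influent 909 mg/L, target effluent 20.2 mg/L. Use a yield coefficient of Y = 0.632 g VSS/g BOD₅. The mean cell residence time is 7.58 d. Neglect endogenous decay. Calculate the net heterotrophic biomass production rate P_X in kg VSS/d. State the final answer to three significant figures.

P_X ≈ 3.87 kg VSS/d

With endogenous decay neglected, the observed yield equals the true yield: Y_obs = Y = 0.632 g VSS/g BOD₅.
Mass of BOD₅ removed per day: Q(S₀ − S) = 6.89 × 888.8 g/m³ = 6.124 kg/d.
P_X = Y_obs · Q(S₀ − S) = 0.6320 × 6.124 = 3.870 kg VSS/d.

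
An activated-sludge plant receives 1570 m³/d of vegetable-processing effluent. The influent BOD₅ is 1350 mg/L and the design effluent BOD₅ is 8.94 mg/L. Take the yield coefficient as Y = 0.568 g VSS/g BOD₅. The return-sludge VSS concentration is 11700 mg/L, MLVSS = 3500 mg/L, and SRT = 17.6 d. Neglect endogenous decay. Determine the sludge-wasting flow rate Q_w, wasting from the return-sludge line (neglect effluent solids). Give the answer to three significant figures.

V·X = Y·Q·ΔS·θ_c gives V = 0.568 × 1570 × (1350 − 8.94) × 17.6 / 3500 = 6014 m³.
θ_c = V·X/(Q_w·X_r) when wasting from the recycle, so Q_w = V·X/(θ_c·X_r) = 6014 × 3500 / (17.6 × 11700) = 102.2 m³/d.

Q_w ≈ 102 m³/d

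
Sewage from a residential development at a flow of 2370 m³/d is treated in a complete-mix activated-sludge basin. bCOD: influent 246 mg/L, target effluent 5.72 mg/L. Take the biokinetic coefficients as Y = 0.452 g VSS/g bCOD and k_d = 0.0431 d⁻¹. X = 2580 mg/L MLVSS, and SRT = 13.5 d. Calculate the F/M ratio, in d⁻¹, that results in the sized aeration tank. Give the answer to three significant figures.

F/M ≈ 0.265 d⁻¹

Rearranging the biomass balance for a CMAS with decay, V = Y·Q·ΔS·θ_c / [X·(1+k_d θ_c)] = 0.452 × 2370 × (246 − 5.72) × 13.5 / [2580 × (1 + 0.0431 × 13.5)] = 3.47×10^6 / 4081 = 851.4 m³.
F/M = Q·S₀ / (V·X) = 2370 × 246 / (851.4 × 2580) = 0.2654 g bCOD·(g VSS·d)⁻¹.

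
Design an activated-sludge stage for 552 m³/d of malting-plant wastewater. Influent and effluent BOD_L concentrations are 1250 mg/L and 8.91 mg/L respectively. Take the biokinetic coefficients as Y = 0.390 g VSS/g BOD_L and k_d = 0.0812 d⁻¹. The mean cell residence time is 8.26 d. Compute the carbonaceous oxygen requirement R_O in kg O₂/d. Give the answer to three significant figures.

R_O ≈ 458 kg O₂/d

Y_obs = Y / (1 + k_d θ_c) = 0.390 / (1 + 0.0812 × 8.26) = 0.390 / 1.671 = 0.2334.
Substrate removed = Q·(S₀ − S) = 552 m³/d × (1250 − 8.91) g/m³ = 6.85×10^5 g/d = 685.1 kg/d.
P_X = Y_obs·Q·(S₀ − S) = 0.2334 × 685.1 = 159.9 kg VSS/d.
R_O = Q·(S₀ − S) − 1.42·P_X = 685.1 − 1.42 × 159.9 = 458.0 kg O₂/d.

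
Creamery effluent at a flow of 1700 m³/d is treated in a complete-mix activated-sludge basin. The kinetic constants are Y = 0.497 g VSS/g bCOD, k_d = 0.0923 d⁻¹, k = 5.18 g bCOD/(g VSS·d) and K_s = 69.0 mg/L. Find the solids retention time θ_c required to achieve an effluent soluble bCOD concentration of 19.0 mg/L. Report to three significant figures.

θ_c ≈ 2.16 d

Specific growth rate at S = 19.0 mg/L: μ = YkS/(K_s+S) = 0.497·5.18·19.0/(69.0+19.0) = 0.5558 d⁻¹.
1/θ_c = 0.5558 − 0.0923 = 0.4635 d⁻¹, so θ_c = 2.157 d.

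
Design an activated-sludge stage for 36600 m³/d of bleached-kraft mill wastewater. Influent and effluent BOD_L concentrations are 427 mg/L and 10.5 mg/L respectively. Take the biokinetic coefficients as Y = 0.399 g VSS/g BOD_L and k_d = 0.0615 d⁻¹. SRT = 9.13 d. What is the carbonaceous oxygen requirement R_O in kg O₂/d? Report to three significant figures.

Y_obs = Y / (1 + k_d θ_c) = 0.399 / (1 + 0.0615 × 9.13) = 0.399 / 1.561 = 0.2555.
Q·(S₀ − S) = 36600 × (427 − 10.5) × 10⁻³ = 15244 kg/d removed.
P_X = Y_obs·Q·(S₀ − S) = 0.2555 × 15244 = 3895 kg VSS/d.
R_O = Q·ΔS − 1.42 P_X = 15244 − 5531 = 9713 kg O₂/d.

R_O ≈ 9710 kg O₂/d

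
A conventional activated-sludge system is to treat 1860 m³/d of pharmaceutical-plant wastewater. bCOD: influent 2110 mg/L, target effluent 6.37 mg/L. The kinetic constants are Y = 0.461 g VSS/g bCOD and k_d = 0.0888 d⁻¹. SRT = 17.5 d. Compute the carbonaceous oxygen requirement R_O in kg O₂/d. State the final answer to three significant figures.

R_O ≈ 2910 kg O₂/d

Observed yield with endogenous decay: Y_obs = Y / (1 + k_d·θ_c) = 0.461 / (1 + 0.0888 × 17.5) = 0.461 / 2.554 = 0.1805 g VSS/g bCOD.
Q·(S₀ − S) = 1860 × (2110 − 6.37) × 10⁻³ = 3913 kg/d removed.
Biomass synthesised: P_X = Y_obs × 3913 = 706.3 kg VSS/d.
R_O = Q·(S₀ − S) − 1.42·P_X = 3913 − 1.42 × 706.3 = 2910 kg O₂/d.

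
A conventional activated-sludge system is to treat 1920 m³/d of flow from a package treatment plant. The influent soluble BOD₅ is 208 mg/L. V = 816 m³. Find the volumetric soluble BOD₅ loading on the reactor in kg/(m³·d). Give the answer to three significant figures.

L_v ≈ 0.489 kg soluble BOD₅/(m³·d)

Applied soluble BOD₅ load per unit volume = Q·S₀/V = (1920 × 208/1000)/816.0 = 0.4894 kg soluble BOD₅·m⁻³·d⁻¹.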